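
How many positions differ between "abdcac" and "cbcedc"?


Comparing "abdcac" and "cbcedc" position by position:
  Position 0: 'a' vs 'c' => DIFFER
  Position 1: 'b' vs 'b' => same
  Position 2: 'd' vs 'c' => DIFFER
  Position 3: 'c' vs 'e' => DIFFER
  Position 4: 'a' vs 'd' => DIFFER
  Position 5: 'c' vs 'c' => same
Positions that differ: 4

4


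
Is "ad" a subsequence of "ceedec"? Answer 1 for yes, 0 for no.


Check if "ad" is a subsequence of "ceedec"
Greedy scan:
  Position 0 ('c'): no match needed
  Position 1 ('e'): no match needed
  Position 2 ('e'): no match needed
  Position 3 ('d'): no match needed
  Position 4 ('e'): no match needed
  Position 5 ('c'): no match needed
Only matched 0/2 characters => not a subsequence

0


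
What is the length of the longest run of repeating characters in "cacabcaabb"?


Input: "cacabcaabb"
Scanning for longest run:
  Position 1 ('a'): new char, reset run to 1
  Position 2 ('c'): new char, reset run to 1
  Position 3 ('a'): new char, reset run to 1
  Position 4 ('b'): new char, reset run to 1
  Position 5 ('c'): new char, reset run to 1
  Position 6 ('a'): new char, reset run to 1
  Position 7 ('a'): continues run of 'a', length=2
  Position 8 ('b'): new char, reset run to 1
  Position 9 ('b'): continues run of 'b', length=2
Longest run: 'a' with length 2

2


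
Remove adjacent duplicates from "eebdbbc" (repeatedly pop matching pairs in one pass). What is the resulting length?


Input: eebdbbc
Stack-based adjacent duplicate removal:
  Read 'e': push. Stack: e
  Read 'e': matches stack top 'e' => pop. Stack: (empty)
  Read 'b': push. Stack: b
  Read 'd': push. Stack: bd
  Read 'b': push. Stack: bdb
  Read 'b': matches stack top 'b' => pop. Stack: bd
  Read 'c': push. Stack: bdc
Final stack: "bdc" (length 3)

3


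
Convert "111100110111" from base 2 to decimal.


Input: "111100110111" in base 2
Positional expansion:
  Digit '1' (value 1) x 2^11 = 2048
  Digit '1' (value 1) x 2^10 = 1024
  Digit '1' (value 1) x 2^9 = 512
  Digit '1' (value 1) x 2^8 = 256
  Digit '0' (value 0) x 2^7 = 0
  Digit '0' (value 0) x 2^6 = 0
  Digit '1' (value 1) x 2^5 = 32
  Digit '1' (value 1) x 2^4 = 16
  Digit '0' (value 0) x 2^3 = 0
  Digit '1' (value 1) x 2^2 = 4
  Digit '1' (value 1) x 2^1 = 2
  Digit '1' (value 1) x 2^0 = 1
Sum = 3895

3895


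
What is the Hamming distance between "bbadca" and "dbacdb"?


Comparing "bbadca" and "dbacdb" position by position:
  Position 0: 'b' vs 'd' => differ
  Position 1: 'b' vs 'b' => same
  Position 2: 'a' vs 'a' => same
  Position 3: 'd' vs 'c' => differ
  Position 4: 'c' vs 'd' => differ
  Position 5: 'a' vs 'b' => differ
Total differences (Hamming distance): 4

4


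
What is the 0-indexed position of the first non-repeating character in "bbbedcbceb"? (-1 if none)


Input: bbbedcbceb
Character frequencies:
  'b': 5
  'c': 2
  'd': 1
  'e': 2
Scanning left to right for freq == 1:
  Position 0 ('b'): freq=5, skip
  Position 1 ('b'): freq=5, skip
  Position 2 ('b'): freq=5, skip
  Position 3 ('e'): freq=2, skip
  Position 4 ('d'): unique! => answer = 4

4


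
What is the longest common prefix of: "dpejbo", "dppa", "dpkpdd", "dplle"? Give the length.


Words: dpejbo, dppa, dpkpdd, dplle
  Position 0: all 'd' => match
  Position 1: all 'p' => match
  Position 2: ('e', 'p', 'k', 'l') => mismatch, stop
LCP = "dp" (length 2)

2


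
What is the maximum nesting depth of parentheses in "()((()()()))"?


Input: "()((()()()))"
Tracking depth:
  Position 0 '(': depth becomes 1
  Position 1 ')': depth becomes 0
  Position 2 '(': depth becomes 1
  Position 3 '(': depth becomes 2
  Position 4 '(': depth becomes 3
  Position 5 ')': depth becomes 2
  Position 6 '(': depth becomes 3
  Position 7 ')': depth becomes 2
  Position 8 '(': depth becomes 3
  Position 9 ')': depth becomes 2
  Position 10 ')': depth becomes 1
  Position 11 ')': depth becomes 0
Maximum depth reached: 3

3


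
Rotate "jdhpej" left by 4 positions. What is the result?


Input: "jdhpej", rotate left by 4
First 4 characters: "jdhp"
Remaining characters: "ej"
Concatenate remaining + first: "ej" + "jdhp" = "ejjdhp"

ejjdhp


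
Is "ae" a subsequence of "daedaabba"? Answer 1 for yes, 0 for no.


Check if "ae" is a subsequence of "daedaabba"
Greedy scan:
  Position 0 ('d'): no match needed
  Position 1 ('a'): matches sub[0] = 'a'
  Position 2 ('e'): matches sub[1] = 'e'
  Position 3 ('d'): no match needed
  Position 4 ('a'): no match needed
  Position 5 ('a'): no match needed
  Position 6 ('b'): no match needed
  Position 7 ('b'): no match needed
  Position 8 ('a'): no match needed
All 2 characters matched => is a subsequence

1


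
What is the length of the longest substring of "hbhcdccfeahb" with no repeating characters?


Input: "hbhcdccfeahb"
Sliding window (track last position of each char):
  Position 0 ('h'): window [0,0] length 1 -- new best
  Position 1 ('b'): window [0,1] length 2 -- new best
  Position 2 ('h'): repeat (last at 0), move window start to 1
  Position 2 ('h'): window [1,2] length 2
  Position 3 ('c'): window [1,3] length 3 -- new best
  Position 4 ('d'): window [1,4] length 4 -- new best
  Position 5 ('c'): repeat (last at 3), move window start to 4
  Position 5 ('c'): window [4,5] length 2
  Position 6 ('c'): repeat (last at 5), move window start to 6
  Position 6 ('c'): window [6,6] length 1
  Position 7 ('f'): window [6,7] length 2
  Position 8 ('e'): window [6,8] length 3
  Position 9 ('a'): window [6,9] length 4
  Position 10 ('h'): window [6,10] length 5 -- new best
  Position 11 ('b'): window [6,11] length 6 -- new best
Longest substring with no repeats: "cfeahb" with length 6

6


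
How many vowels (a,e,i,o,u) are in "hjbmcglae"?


Input: hjbmcglae
Checking each character:
  'h' at position 0: consonant
  'j' at position 1: consonant
  'b' at position 2: consonant
  'm' at position 3: consonant
  'c' at position 4: consonant
  'g' at position 5: consonant
  'l' at position 6: consonant
  'a' at position 7: vowel (running total: 1)
  'e' at position 8: vowel (running total: 2)
Total vowels: 2

2


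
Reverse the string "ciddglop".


Input: ciddglop
Reading characters right to left:
  Position 7: 'p'
  Position 6: 'o'
  Position 5: 'l'
  Position 4: 'g'
  Position 3: 'd'
  Position 2: 'd'
  Position 1: 'i'
  Position 0: 'c'
Reversed: polgddic

polgddic


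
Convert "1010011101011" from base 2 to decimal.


Input: "1010011101011" in base 2
Positional expansion:
  Digit '1' (value 1) x 2^12 = 4096
  Digit '0' (value 0) x 2^11 = 0
  Digit '1' (value 1) x 2^10 = 1024
  Digit '0' (value 0) x 2^9 = 0
  Digit '0' (value 0) x 2^8 = 0
  Digit '1' (value 1) x 2^7 = 128
  Digit '1' (value 1) x 2^6 = 64
  Digit '1' (value 1) x 2^5 = 32
  Digit '0' (value 0) x 2^4 = 0
  Digit '1' (value 1) x 2^3 = 8
  Digit '0' (value 0) x 2^2 = 0
  Digit '1' (value 1) x 2^1 = 2
  Digit '1' (value 1) x 2^0 = 1
Sum = 5355

5355


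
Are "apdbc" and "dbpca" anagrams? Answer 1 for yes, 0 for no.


Strings: "apdbc", "dbpca"
Sorted first:  abcdp
Sorted second: abcdp
Sorted forms match => anagrams

1


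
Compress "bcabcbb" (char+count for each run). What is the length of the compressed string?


Input: bcabcbb
Runs:
  'b' x 1 => "b1"
  'c' x 1 => "c1"
  'a' x 1 => "a1"
  'b' x 1 => "b1"
  'c' x 1 => "c1"
  'b' x 2 => "b2"
Compressed: "b1c1a1b1c1b2"
Compressed length: 12

12


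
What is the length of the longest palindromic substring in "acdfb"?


Input: "acdfb"
Checking substrings for palindromes:
  No multi-char palindromic substrings found
Longest palindromic substring: "a" with length 1

1


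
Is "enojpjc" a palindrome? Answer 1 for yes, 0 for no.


Input: enojpjc
Reversed: cjpjone
  Compare pos 0 ('e') with pos 6 ('c'): MISMATCH
  Compare pos 1 ('n') with pos 5 ('j'): MISMATCH
  Compare pos 2 ('o') with pos 4 ('p'): MISMATCH
Result: not a palindrome

0


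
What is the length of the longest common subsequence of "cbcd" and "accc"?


LCS of "cbcd" and "accc"
DP table:
           a    c    c    c
      0    0    0    0    0
  c   0    0    1    1    1
  b   0    0    1    1    1
  c   0    0    1    2    2
  d   0    0    1    2    2
LCS length = dp[4][4] = 2

2


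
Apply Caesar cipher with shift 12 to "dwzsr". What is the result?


Caesar cipher: shift "dwzsr" by 12
  'd' (pos 3) + 12 = pos 15 = 'p'
  'w' (pos 22) + 12 = pos 8 = 'i'
  'z' (pos 25) + 12 = pos 11 = 'l'
  's' (pos 18) + 12 = pos 4 = 'e'
  'r' (pos 17) + 12 = pos 3 = 'd'
Result: piled

piled


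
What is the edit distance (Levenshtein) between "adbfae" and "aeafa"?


Computing edit distance: "adbfae" -> "aeafa"
DP table:
           a    e    a    f    a
      0    1    2    3    4    5
  a   1    0    1    2    3    4
  d   2    1    1    2    3    4
  b   3    2    2    2    3    4
  f   4    3    3    3    2    3
  a   5    4    4    3    3    2
  e   6    5    4    4    4    3
Edit distance = dp[6][5] = 3

3


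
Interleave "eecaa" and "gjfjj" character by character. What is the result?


Interleaving "eecaa" and "gjfjj":
  Position 0: 'e' from first, 'g' from second => "eg"
  Position 1: 'e' from first, 'j' from second => "ej"
  Position 2: 'c' from first, 'f' from second => "cf"
  Position 3: 'a' from first, 'j' from second => "aj"
  Position 4: 'a' from first, 'j' from second => "aj"
Result: egejcfajaj

egejcfajaj


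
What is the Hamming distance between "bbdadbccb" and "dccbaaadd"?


Comparing "bbdadbccb" and "dccbaaadd" position by position:
  Position 0: 'b' vs 'd' => differ
  Position 1: 'b' vs 'c' => differ
  Position 2: 'd' vs 'c' => differ
  Position 3: 'a' vs 'b' => differ
  Position 4: 'd' vs 'a' => differ
  Position 5: 'b' vs 'a' => differ
  Position 6: 'c' vs 'a' => differ
  Position 7: 'c' vs 'd' => differ
  Position 8: 'b' vs 'd' => differ
Total differences (Hamming distance): 9

9


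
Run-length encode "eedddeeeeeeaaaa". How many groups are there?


Input: eedddeeeeeeaaaa
Scanning for consecutive runs:
  Group 1: 'e' x 2 (positions 0-1)
  Group 2: 'd' x 3 (positions 2-4)
  Group 3: 'e' x 6 (positions 5-10)
  Group 4: 'a' x 4 (positions 11-14)
Total groups: 4

4


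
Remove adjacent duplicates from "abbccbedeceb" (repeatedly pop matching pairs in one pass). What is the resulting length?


Input: abbccbedeceb
Stack-based adjacent duplicate removal:
  Read 'a': push. Stack: a
  Read 'b': push. Stack: ab
  Read 'b': matches stack top 'b' => pop. Stack: a
  Read 'c': push. Stack: ac
  Read 'c': matches stack top 'c' => pop. Stack: a
  Read 'b': push. Stack: ab
  Read 'e': push. Stack: abe
  Read 'd': push. Stack: abed
  Read 'e': push. Stack: abede
  Read 'c': push. Stack: abedec
  Read 'e': push. Stack: abedece
  Read 'b': push. Stack: abedeceb
Final stack: "abedeceb" (length 8)

8


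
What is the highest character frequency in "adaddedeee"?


Input: adaddedeee
Character counts:
  'a': 2
  'd': 4
  'e': 4
Maximum frequency: 4

4


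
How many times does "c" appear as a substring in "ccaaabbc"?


Searching for "c" in "ccaaabbc"
Scanning each position:
  Position 0: "c" => MATCH
  Position 1: "c" => MATCH
  Position 2: "a" => no
  Position 3: "a" => no
  Position 4: "a" => no
  Position 5: "b" => no
  Position 6: "b" => no
  Position 7: "c" => MATCH
Total occurrences: 3

3


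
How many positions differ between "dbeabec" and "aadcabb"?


Comparing "dbeabec" and "aadcabb" position by position:
  Position 0: 'd' vs 'a' => DIFFER
  Position 1: 'b' vs 'a' => DIFFER
  Position 2: 'e' vs 'd' => DIFFER
  Position 3: 'a' vs 'c' => DIFFER
  Position 4: 'b' vs 'a' => DIFFER
  Position 5: 'e' vs 'b' => DIFFER
  Position 6: 'c' vs 'b' => DIFFER
Positions that differ: 7

7


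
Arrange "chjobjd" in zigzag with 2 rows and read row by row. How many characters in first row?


Zigzag "chjobjd" into 2 rows:
Placing characters:
  'c' => row 0
  'h' => row 1
  'j' => row 0
  'o' => row 1
  'b' => row 0
  'j' => row 1
  'd' => row 0
Rows:
  Row 0: "cjbd"
  Row 1: "hoj"
First row length: 4

4


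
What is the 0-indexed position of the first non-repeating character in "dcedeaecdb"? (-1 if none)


Input: dcedeaecdb
Character frequencies:
  'a': 1
  'b': 1
  'c': 2
  'd': 3
  'e': 3
Scanning left to right for freq == 1:
  Position 0 ('d'): freq=3, skip
  Position 1 ('c'): freq=2, skip
  Position 2 ('e'): freq=3, skip
  Position 3 ('d'): freq=3, skip
  Position 4 ('e'): freq=3, skip
  Position 5 ('a'): unique! => answer = 5

5


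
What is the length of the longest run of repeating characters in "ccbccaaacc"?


Input: "ccbccaaacc"
Scanning for longest run:
  Position 1 ('c'): continues run of 'c', length=2
  Position 2 ('b'): new char, reset run to 1
  Position 3 ('c'): new char, reset run to 1
  Position 4 ('c'): continues run of 'c', length=2
  Position 5 ('a'): new char, reset run to 1
  Position 6 ('a'): continues run of 'a', length=2
  Position 7 ('a'): continues run of 'a', length=3
  Position 8 ('c'): new char, reset run to 1
  Position 9 ('c'): continues run of 'c', length=2
Longest run: 'a' with length 3

3


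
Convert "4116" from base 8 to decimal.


Input: "4116" in base 8
Positional expansion:
  Digit '4' (value 4) x 8^3 = 2048
  Digit '1' (value 1) x 8^2 = 64
  Digit '1' (value 1) x 8^1 = 8
  Digit '6' (value 6) x 8^0 = 6
Sum = 2126

2126


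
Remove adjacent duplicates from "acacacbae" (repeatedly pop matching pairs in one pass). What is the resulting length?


Input: acacacbae
Stack-based adjacent duplicate removal:
  Read 'a': push. Stack: a
  Read 'c': push. Stack: ac
  Read 'a': push. Stack: aca
  Read 'c': push. Stack: acac
  Read 'a': push. Stack: acaca
  Read 'c': push. Stack: acacac
  Read 'b': push. Stack: acacacb
  Read 'a': push. Stack: acacacba
  Read 'e': push. Stack: acacacbae
Final stack: "acacacbae" (length 9)

9


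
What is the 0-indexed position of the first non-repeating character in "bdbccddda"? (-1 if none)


Input: bdbccddda
Character frequencies:
  'a': 1
  'b': 2
  'c': 2
  'd': 4
Scanning left to right for freq == 1:
  Position 0 ('b'): freq=2, skip
  Position 1 ('d'): freq=4, skip
  Position 2 ('b'): freq=2, skip
  Position 3 ('c'): freq=2, skip
  Position 4 ('c'): freq=2, skip
  Position 5 ('d'): freq=4, skip
  Position 6 ('d'): freq=4, skip
  Position 7 ('d'): freq=4, skip
  Position 8 ('a'): unique! => answer = 8

8


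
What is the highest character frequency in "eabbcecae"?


Input: eabbcecae
Character counts:
  'a': 2
  'b': 2
  'c': 2
  'e': 3
Maximum frequency: 3

3


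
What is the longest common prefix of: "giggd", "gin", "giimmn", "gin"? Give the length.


Words: giggd, gin, giimmn, gin
  Position 0: all 'g' => match
  Position 1: all 'i' => match
  Position 2: ('g', 'n', 'i', 'n') => mismatch, stop
LCP = "gi" (length 2)

2


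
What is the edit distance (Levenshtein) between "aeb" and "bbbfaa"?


Computing edit distance: "aeb" -> "bbbfaa"
DP table:
           b    b    b    f    a    a
      0    1    2    3    4    5    6
  a   1    1    2    3    4    4    5
  e   2    2    2    3    4    5    5
  b   3    2    2    2    3    4    5
Edit distance = dp[3][6] = 5

5


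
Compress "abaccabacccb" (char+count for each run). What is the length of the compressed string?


Input: abaccabacccb
Runs:
  'a' x 1 => "a1"
  'b' x 1 => "b1"
  'a' x 1 => "a1"
  'c' x 2 => "c2"
  'a' x 1 => "a1"
  'b' x 1 => "b1"
  'a' x 1 => "a1"
  'c' x 3 => "c3"
  'b' x 1 => "b1"
Compressed: "a1b1a1c2a1b1a1c3b1"
Compressed length: 18

18


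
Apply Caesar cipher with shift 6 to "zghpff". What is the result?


Caesar cipher: shift "zghpff" by 6
  'z' (pos 25) + 6 = pos 5 = 'f'
  'g' (pos 6) + 6 = pos 12 = 'm'
  'h' (pos 7) + 6 = pos 13 = 'n'
  'p' (pos 15) + 6 = pos 21 = 'v'
  'f' (pos 5) + 6 = pos 11 = 'l'
  'f' (pos 5) + 6 = pos 11 = 'l'
Result: fmnvll

fmnvll


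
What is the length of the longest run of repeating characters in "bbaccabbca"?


Input: "bbaccabbca"
Scanning for longest run:
  Position 1 ('b'): continues run of 'b', length=2
  Position 2 ('a'): new char, reset run to 1
  Position 3 ('c'): new char, reset run to 1
  Position 4 ('c'): continues run of 'c', length=2
  Position 5 ('a'): new char, reset run to 1
  Position 6 ('b'): new char, reset run to 1
  Position 7 ('b'): continues run of 'b', length=2
  Position 8 ('c'): new char, reset run to 1
  Position 9 ('a'): new char, reset run to 1
Longest run: 'b' with length 2

2


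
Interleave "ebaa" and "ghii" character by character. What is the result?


Interleaving "ebaa" and "ghii":
  Position 0: 'e' from first, 'g' from second => "eg"
  Position 1: 'b' from first, 'h' from second => "bh"
  Position 2: 'a' from first, 'i' from second => "ai"
  Position 3: 'a' from first, 'i' from second => "ai"
Result: egbhaiai

egbhaiai


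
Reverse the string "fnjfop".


Input: fnjfop
Reading characters right to left:
  Position 5: 'p'
  Position 4: 'o'
  Position 3: 'f'
  Position 2: 'j'
  Position 1: 'n'
  Position 0: 'f'
Reversed: pofjnf

pofjnf


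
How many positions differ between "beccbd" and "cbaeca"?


Comparing "beccbd" and "cbaeca" position by position:
  Position 0: 'b' vs 'c' => DIFFER
  Position 1: 'e' vs 'b' => DIFFER
  Position 2: 'c' vs 'a' => DIFFER
  Position 3: 'c' vs 'e' => DIFFER
  Position 4: 'b' vs 'c' => DIFFER
  Position 5: 'd' vs 'a' => DIFFER
Positions that differ: 6

6


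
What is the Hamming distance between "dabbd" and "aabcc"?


Comparing "dabbd" and "aabcc" position by position:
  Position 0: 'd' vs 'a' => differ
  Position 1: 'a' vs 'a' => same
  Position 2: 'b' vs 'b' => same
  Position 3: 'b' vs 'c' => differ
  Position 4: 'd' vs 'c' => differ
Total differences (Hamming distance): 3

3


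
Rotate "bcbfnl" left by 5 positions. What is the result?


Input: "bcbfnl", rotate left by 5
First 5 characters: "bcbfn"
Remaining characters: "l"
Concatenate remaining + first: "l" + "bcbfn" = "lbcbfn"

lbcbfn


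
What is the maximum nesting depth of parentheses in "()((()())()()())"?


Input: "()((()())()()())"
Tracking depth:
  Position 0 '(': depth becomes 1
  Position 1 ')': depth becomes 0
  Position 2 '(': depth becomes 1
  Position 3 '(': depth becomes 2
  Position 4 '(': depth becomes 3
  Position 5 ')': depth becomes 2
  Position 6 '(': depth becomes 3
  Position 7 ')': depth becomes 2
  Position 8 ')': depth becomes 1
  Position 9 '(': depth becomes 2
  Position 10 ')': depth becomes 1
  Position 11 '(': depth becomes 2
  Position 12 ')': depth becomes 1
  Position 13 '(': depth becomes 2
  Position 14 ')': depth becomes 1
  Position 15 ')': depth becomes 0
Maximum depth reached: 3

3


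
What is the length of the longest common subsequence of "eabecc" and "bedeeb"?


LCS of "eabecc" and "bedeeb"
DP table:
           b    e    d    e    e    b
      0    0    0    0    0    0    0
  e   0    0    1    1    1    1    1
  a   0    0    1    1    1    1    1
  b   0    1    1    1    1    1    2
  e   0    1    2    2    2    2    2
  c   0    1    2    2    2    2    2
  c   0    1    2    2    2    2    2
LCS length = dp[6][6] = 2

2


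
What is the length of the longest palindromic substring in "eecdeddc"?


Input: "eecdeddc"
Checking substrings for palindromes:
  [3:6] "ded" (len 3) => palindrome
  [0:2] "ee" (len 2) => palindrome
  [5:7] "dd" (len 2) => palindrome
Longest palindromic substring: "ded" with length 3

3


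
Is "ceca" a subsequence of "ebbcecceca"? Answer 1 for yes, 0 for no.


Check if "ceca" is a subsequence of "ebbcecceca"
Greedy scan:
  Position 0 ('e'): no match needed
  Position 1 ('b'): no match needed
  Position 2 ('b'): no match needed
  Position 3 ('c'): matches sub[0] = 'c'
  Position 4 ('e'): matches sub[1] = 'e'
  Position 5 ('c'): matches sub[2] = 'c'
  Position 6 ('c'): no match needed
  Position 7 ('e'): no match needed
  Position 8 ('c'): no match needed
  Position 9 ('a'): matches sub[3] = 'a'
All 4 characters matched => is a subsequence

1


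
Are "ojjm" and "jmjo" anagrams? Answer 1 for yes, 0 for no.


Strings: "ojjm", "jmjo"
Sorted first:  jjmo
Sorted second: jjmo
Sorted forms match => anagrams

1


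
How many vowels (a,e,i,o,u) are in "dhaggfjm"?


Input: dhaggfjm
Checking each character:
  'd' at position 0: consonant
  'h' at position 1: consonant
  'a' at position 2: vowel (running total: 1)
  'g' at position 3: consonant
  'g' at position 4: consonant
  'f' at position 5: consonant
  'j' at position 6: consonant
  'm' at position 7: consonant
Total vowels: 1

1


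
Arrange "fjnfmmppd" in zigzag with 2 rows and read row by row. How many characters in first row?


Zigzag "fjnfmmppd" into 2 rows:
Placing characters:
  'f' => row 0
  'j' => row 1
  'n' => row 0
  'f' => row 1
  'm' => row 0
  'm' => row 1
  'p' => row 0
  'p' => row 1
  'd' => row 0
Rows:
  Row 0: "fnmpd"
  Row 1: "jfmp"
First row length: 5

5


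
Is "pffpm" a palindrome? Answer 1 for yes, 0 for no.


Input: pffpm
Reversed: mpffp
  Compare pos 0 ('p') with pos 4 ('m'): MISMATCH
  Compare pos 1 ('f') with pos 3 ('p'): MISMATCH
Result: not a palindrome

0


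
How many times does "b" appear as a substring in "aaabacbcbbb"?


Searching for "b" in "aaabacbcbbb"
Scanning each position:
  Position 0: "a" => no
  Position 1: "a" => no
  Position 2: "a" => no
  Position 3: "b" => MATCH
  Position 4: "a" => no
  Position 5: "c" => no
  Position 6: "b" => MATCH
  Position 7: "c" => no
  Position 8: "b" => MATCH
  Position 9: "b" => MATCH
  Position 10: "b" => MATCH
Total occurrences: 5

5


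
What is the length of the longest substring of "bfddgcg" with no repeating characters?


Input: "bfddgcg"
Sliding window (track last position of each char):
  Position 0 ('b'): window [0,0] length 1 -- new best
  Position 1 ('f'): window [0,1] length 2 -- new best
  Position 2 ('d'): window [0,2] length 3 -- new best
  Position 3 ('d'): repeat (last at 2), move window start to 3
  Position 3 ('d'): window [3,3] length 1
  Position 4 ('g'): window [3,4] length 2
  Position 5 ('c'): window [3,5] length 3
  Position 6 ('g'): repeat (last at 4), move window start to 5
  Position 6 ('g'): window [5,6] length 2
Longest substring with no repeats: "bfd" with length 3

3


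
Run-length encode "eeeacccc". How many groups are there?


Input: eeeacccc
Scanning for consecutive runs:
  Group 1: 'e' x 3 (positions 0-2)
  Group 2: 'a' x 1 (positions 3-3)
  Group 3: 'c' x 4 (positions 4-7)
Total groups: 3

3


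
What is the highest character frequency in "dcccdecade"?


Input: dcccdecade
Character counts:
  'a': 1
  'c': 4
  'd': 3
  'e': 2
Maximum frequency: 4

4


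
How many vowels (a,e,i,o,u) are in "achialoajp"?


Input: achialoajp
Checking each character:
  'a' at position 0: vowel (running total: 1)
  'c' at position 1: consonant
  'h' at position 2: consonant
  'i' at position 3: vowel (running total: 2)
  'a' at position 4: vowel (running total: 3)
  'l' at position 5: consonant
  'o' at position 6: vowel (running total: 4)
  'a' at position 7: vowel (running total: 5)
  'j' at position 8: consonant
  'p' at position 9: consonant
Total vowels: 5

5


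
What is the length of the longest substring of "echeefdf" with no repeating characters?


Input: "echeefdf"
Sliding window (track last position of each char):
  Position 0 ('e'): window [0,0] length 1 -- new best
  Position 1 ('c'): window [0,1] length 2 -- new best
  Position 2 ('h'): window [0,2] length 3 -- new best
  Position 3 ('e'): repeat (last at 0), move window start to 1
  Position 3 ('e'): window [1,3] length 3
  Position 4 ('e'): repeat (last at 3), move window start to 4
  Position 4 ('e'): window [4,4] length 1
  Position 5 ('f'): window [4,5] length 2
  Position 6 ('d'): window [4,6] length 3
  Position 7 ('f'): repeat (last at 5), move window start to 6
  Position 7 ('f'): window [6,7] length 2
Longest substring with no repeats: "ech" with length 3

3


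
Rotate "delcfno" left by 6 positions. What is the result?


Input: "delcfno", rotate left by 6
First 6 characters: "delcfn"
Remaining characters: "o"
Concatenate remaining + first: "o" + "delcfn" = "odelcfn"

odelcfn


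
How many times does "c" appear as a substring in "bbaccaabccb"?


Searching for "c" in "bbaccaabccb"
Scanning each position:
  Position 0: "b" => no
  Position 1: "b" => no
  Position 2: "a" => no
  Position 3: "c" => MATCH
  Position 4: "c" => MATCH
  Position 5: "a" => no
  Position 6: "a" => no
  Position 7: "b" => no
  Position 8: "c" => MATCH
  Position 9: "c" => MATCH
  Position 10: "b" => no
Total occurrences: 4

4


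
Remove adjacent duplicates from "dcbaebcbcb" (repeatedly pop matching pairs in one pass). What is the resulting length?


Input: dcbaebcbcb
Stack-based adjacent duplicate removal:
  Read 'd': push. Stack: d
  Read 'c': push. Stack: dc
  Read 'b': push. Stack: dcb
  Read 'a': push. Stack: dcba
  Read 'e': push. Stack: dcbae
  Read 'b': push. Stack: dcbaeb
  Read 'c': push. Stack: dcbaebc
  Read 'b': push. Stack: dcbaebcb
  Read 'c': push. Stack: dcbaebcbc
  Read 'b': push. Stack: dcbaebcbcb
Final stack: "dcbaebcbcb" (length 10)

10


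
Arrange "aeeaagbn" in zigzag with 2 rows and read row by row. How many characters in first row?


Zigzag "aeeaagbn" into 2 rows:
Placing characters:
  'a' => row 0
  'e' => row 1
  'e' => row 0
  'a' => row 1
  'a' => row 0
  'g' => row 1
  'b' => row 0
  'n' => row 1
Rows:
  Row 0: "aeab"
  Row 1: "eagn"
First row length: 4

4


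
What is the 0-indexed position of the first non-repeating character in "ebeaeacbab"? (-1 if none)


Input: ebeaeacbab
Character frequencies:
  'a': 3
  'b': 3
  'c': 1
  'e': 3
Scanning left to right for freq == 1:
  Position 0 ('e'): freq=3, skip
  Position 1 ('b'): freq=3, skip
  Position 2 ('e'): freq=3, skip
  Position 3 ('a'): freq=3, skip
  Position 4 ('e'): freq=3, skip
  Position 5 ('a'): freq=3, skip
  Position 6 ('c'): unique! => answer = 6

6


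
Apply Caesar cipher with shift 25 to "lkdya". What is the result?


Caesar cipher: shift "lkdya" by 25
  'l' (pos 11) + 25 = pos 10 = 'k'
  'k' (pos 10) + 25 = pos 9 = 'j'
  'd' (pos 3) + 25 = pos 2 = 'c'
  'y' (pos 24) + 25 = pos 23 = 'x'
  'a' (pos 0) + 25 = pos 25 = 'z'
Result: kjcxz

kjcxz


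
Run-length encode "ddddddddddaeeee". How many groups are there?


Input: ddddddddddaeeee
Scanning for consecutive runs:
  Group 1: 'd' x 10 (positions 0-9)
  Group 2: 'a' x 1 (positions 10-10)
  Group 3: 'e' x 4 (positions 11-14)
Total groups: 3

3


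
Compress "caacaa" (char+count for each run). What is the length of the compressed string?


Input: caacaa
Runs:
  'c' x 1 => "c1"
  'a' x 2 => "a2"
  'c' x 1 => "c1"
  'a' x 2 => "a2"
Compressed: "c1a2c1a2"
Compressed length: 8

8


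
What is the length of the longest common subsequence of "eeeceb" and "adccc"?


LCS of "eeeceb" and "adccc"
DP table:
           a    d    c    c    c
      0    0    0    0    0    0
  e   0    0    0    0    0    0
  e   0    0    0    0    0    0
  e   0    0    0    0    0    0
  c   0    0    0    1    1    1
  e   0    0    0    1    1    1
  b   0    0    0    1    1    1
LCS length = dp[6][5] = 1

1


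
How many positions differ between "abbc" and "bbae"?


Comparing "abbc" and "bbae" position by position:
  Position 0: 'a' vs 'b' => DIFFER
  Position 1: 'b' vs 'b' => same
  Position 2: 'b' vs 'a' => DIFFER
  Position 3: 'c' vs 'e' => DIFFER
Positions that differ: 3

3


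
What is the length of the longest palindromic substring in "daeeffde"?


Input: "daeeffde"
Checking substrings for palindromes:
  [2:4] "ee" (len 2) => palindrome
  [4:6] "ff" (len 2) => palindrome
Longest palindromic substring: "ee" with length 2

2


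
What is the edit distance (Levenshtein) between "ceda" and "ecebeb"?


Computing edit distance: "ceda" -> "ecebeb"
DP table:
           e    c    e    b    e    b
      0    1    2    3    4    5    6
  c   1    1    1    2    3    4    5
  e   2    1    2    1    2    3    4
  d   3    2    2    2    2    3    4
  a   4    3    3    3    3    3    4
Edit distance = dp[4][6] = 4

4


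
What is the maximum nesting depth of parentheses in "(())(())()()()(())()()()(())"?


Input: "(())(())()()()(())()()()(())"
Tracking depth:
  Position 0 '(': depth becomes 1
  Position 1 '(': depth becomes 2
  Position 2 ')': depth becomes 1
  Position 3 ')': depth becomes 0
  Position 4 '(': depth becomes 1
  Position 5 '(': depth becomes 2
  Position 6 ')': depth becomes 1
  Position 7 ')': depth becomes 0
  Position 8 '(': depth becomes 1
  Position 9 ')': depth becomes 0
  Position 10 '(': depth becomes 1
  Position 11 ')': depth becomes 0
  Position 12 '(': depth becomes 1
  Position 13 ')': depth becomes 0
  Position 14 '(': depth becomes 1
  Position 15 '(': depth becomes 2
  Position 16 ')': depth becomes 1
  Position 17 ')': depth becomes 0
  Position 18 '(': depth becomes 1
  Position 19 ')': depth becomes 0
  Position 20 '(': depth becomes 1
  Position 21 ')': depth becomes 0
  Position 22 '(': depth becomes 1
  Position 23 ')': depth becomes 0
  Position 24 '(': depth becomes 1
  Position 25 '(': depth becomes 2
  Position 26 ')': depth becomes 1
  Position 27 ')': depth becomes 0
Maximum depth reached: 2

2


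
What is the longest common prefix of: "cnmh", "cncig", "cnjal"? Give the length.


Words: cnmh, cncig, cnjal
  Position 0: all 'c' => match
  Position 1: all 'n' => match
  Position 2: ('m', 'c', 'j') => mismatch, stop
LCP = "cn" (length 2)

2


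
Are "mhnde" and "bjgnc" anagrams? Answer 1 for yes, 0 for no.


Strings: "mhnde", "bjgnc"
Sorted first:  dehmn
Sorted second: bcgjn
Differ at position 0: 'd' vs 'b' => not anagrams

0


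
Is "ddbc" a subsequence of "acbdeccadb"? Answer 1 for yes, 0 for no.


Check if "ddbc" is a subsequence of "acbdeccadb"
Greedy scan:
  Position 0 ('a'): no match needed
  Position 1 ('c'): no match needed
  Position 2 ('b'): no match needed
  Position 3 ('d'): matches sub[0] = 'd'
  Position 4 ('e'): no match needed
  Position 5 ('c'): no match needed
  Position 6 ('c'): no match needed
  Position 7 ('a'): no match needed
  Position 8 ('d'): matches sub[1] = 'd'
  Position 9 ('b'): matches sub[2] = 'b'
Only matched 3/4 characters => not a subsequence

0


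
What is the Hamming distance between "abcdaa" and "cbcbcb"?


Comparing "abcdaa" and "cbcbcb" position by position:
  Position 0: 'a' vs 'c' => differ
  Position 1: 'b' vs 'b' => same
  Position 2: 'c' vs 'c' => same
  Position 3: 'd' vs 'b' => differ
  Position 4: 'a' vs 'c' => differ
  Position 5: 'a' vs 'b' => differ
Total differences (Hamming distance): 4

4


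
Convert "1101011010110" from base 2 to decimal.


Input: "1101011010110" in base 2
Positional expansion:
  Digit '1' (value 1) x 2^12 = 4096
  Digit '1' (value 1) x 2^11 = 2048
  Digit '0' (value 0) x 2^10 = 0
  Digit '1' (value 1) x 2^9 = 512
  Digit '0' (value 0) x 2^8 = 0
  Digit '1' (value 1) x 2^7 = 128
  Digit '1' (value 1) x 2^6 = 64
  Digit '0' (value 0) x 2^5 = 0
  Digit '1' (value 1) x 2^4 = 16
  Digit '0' (value 0) x 2^3 = 0
  Digit '1' (value 1) x 2^2 = 4
  Digit '1' (value 1) x 2^1 = 2
  Digit '0' (value 0) x 2^0 = 0
Sum = 6870

6870


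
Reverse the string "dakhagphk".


Input: dakhagphk
Reading characters right to left:
  Position 8: 'k'
  Position 7: 'h'
  Position 6: 'p'
  Position 5: 'g'
  Position 4: 'a'
  Position 3: 'h'
  Position 2: 'k'
  Position 1: 'a'
  Position 0: 'd'
Reversed: khpgahkad

khpgahkad


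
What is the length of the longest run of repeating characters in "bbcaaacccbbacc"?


Input: "bbcaaacccbbacc"
Scanning for longest run:
  Position 1 ('b'): continues run of 'b', length=2
  Position 2 ('c'): new char, reset run to 1
  Position 3 ('a'): new char, reset run to 1
  Position 4 ('a'): continues run of 'a', length=2
  Position 5 ('a'): continues run of 'a', length=3
  Position 6 ('c'): new char, reset run to 1
  Position 7 ('c'): continues run of 'c', length=2
  Position 8 ('c'): continues run of 'c', length=3
  Position 9 ('b'): new char, reset run to 1
  Position 10 ('b'): continues run of 'b', length=2
  Position 11 ('a'): new char, reset run to 1
  Position 12 ('c'): new char, reset run to 1
  Position 13 ('c'): continues run of 'c', length=2
Longest run: 'a' with length 3

3


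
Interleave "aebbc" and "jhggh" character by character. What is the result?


Interleaving "aebbc" and "jhggh":
  Position 0: 'a' from first, 'j' from second => "aj"
  Position 1: 'e' from first, 'h' from second => "eh"
  Position 2: 'b' from first, 'g' from second => "bg"
  Position 3: 'b' from first, 'g' from second => "bg"
  Position 4: 'c' from first, 'h' from second => "ch"
Result: ajehbgbgch

ajehbgbgch


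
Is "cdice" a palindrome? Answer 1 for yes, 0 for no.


Input: cdice
Reversed: ecidc
  Compare pos 0 ('c') with pos 4 ('e'): MISMATCH
  Compare pos 1 ('d') with pos 3 ('c'): MISMATCH
Result: not a palindrome

0


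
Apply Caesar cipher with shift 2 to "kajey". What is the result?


Caesar cipher: shift "kajey" by 2
  'k' (pos 10) + 2 = pos 12 = 'm'
  'a' (pos 0) + 2 = pos 2 = 'c'
  'j' (pos 9) + 2 = pos 11 = 'l'
  'e' (pos 4) + 2 = pos 6 = 'g'
  'y' (pos 24) + 2 = pos 0 = 'a'
Result: mclga

mclga


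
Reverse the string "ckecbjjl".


Input: ckecbjjl
Reading characters right to left:
  Position 7: 'l'
  Position 6: 'j'
  Position 5: 'j'
  Position 4: 'b'
  Position 3: 'c'
  Position 2: 'e'
  Position 1: 'k'
  Position 0: 'c'
Reversed: ljjbcekc

ljjbcekc


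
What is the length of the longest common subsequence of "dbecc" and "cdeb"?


LCS of "dbecc" and "cdeb"
DP table:
           c    d    e    b
      0    0    0    0    0
  d   0    0    1    1    1
  b   0    0    1    1    2
  e   0    0    1    2    2
  c   0    1    1    2    2
  c   0    1    1    2    2
LCS length = dp[5][4] = 2

2


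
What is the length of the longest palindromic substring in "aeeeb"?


Input: "aeeeb"
Checking substrings for palindromes:
  [1:4] "eee" (len 3) => palindrome
  [1:3] "ee" (len 2) => palindrome
  [2:4] "ee" (len 2) => palindrome
Longest palindromic substring: "eee" with length 3

3


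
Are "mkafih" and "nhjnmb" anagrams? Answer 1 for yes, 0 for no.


Strings: "mkafih", "nhjnmb"
Sorted first:  afhikm
Sorted second: bhjmnn
Differ at position 0: 'a' vs 'b' => not anagrams

0


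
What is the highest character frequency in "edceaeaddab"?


Input: edceaeaddab
Character counts:
  'a': 3
  'b': 1
  'c': 1
  'd': 3
  'e': 3
Maximum frequency: 3

3


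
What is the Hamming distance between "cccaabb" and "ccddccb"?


Comparing "cccaabb" and "ccddccb" position by position:
  Position 0: 'c' vs 'c' => same
  Position 1: 'c' vs 'c' => same
  Position 2: 'c' vs 'd' => differ
  Position 3: 'a' vs 'd' => differ
  Position 4: 'a' vs 'c' => differ
  Position 5: 'b' vs 'c' => differ
  Position 6: 'b' vs 'b' => same
Total differences (Hamming distance): 4

4


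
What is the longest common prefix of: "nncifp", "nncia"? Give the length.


Words: nncifp, nncia
  Position 0: all 'n' => match
  Position 1: all 'n' => match
  Position 2: all 'c' => match
  Position 3: all 'i' => match
  Position 4: ('f', 'a') => mismatch, stop
LCP = "nnci" (length 4)

4


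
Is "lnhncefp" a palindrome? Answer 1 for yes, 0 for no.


Input: lnhncefp
Reversed: pfecnhnl
  Compare pos 0 ('l') with pos 7 ('p'): MISMATCH
  Compare pos 1 ('n') with pos 6 ('f'): MISMATCH
  Compare pos 2 ('h') with pos 5 ('e'): MISMATCH
  Compare pos 3 ('n') with pos 4 ('c'): MISMATCH
Result: not a palindrome

0


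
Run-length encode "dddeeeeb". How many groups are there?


Input: dddeeeeb
Scanning for consecutive runs:
  Group 1: 'd' x 3 (positions 0-2)
  Group 2: 'e' x 4 (positions 3-6)
  Group 3: 'b' x 1 (positions 7-7)
Total groups: 3

3


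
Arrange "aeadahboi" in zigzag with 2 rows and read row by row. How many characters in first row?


Zigzag "aeadahboi" into 2 rows:
Placing characters:
  'a' => row 0
  'e' => row 1
  'a' => row 0
  'd' => row 1
  'a' => row 0
  'h' => row 1
  'b' => row 0
  'o' => row 1
  'i' => row 0
Rows:
  Row 0: "aaabi"
  Row 1: "edho"
First row length: 5

5


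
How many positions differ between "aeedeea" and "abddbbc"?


Comparing "aeedeea" and "abddbbc" position by position:
  Position 0: 'a' vs 'a' => same
  Position 1: 'e' vs 'b' => DIFFER
  Position 2: 'e' vs 'd' => DIFFER
  Position 3: 'd' vs 'd' => same
  Position 4: 'e' vs 'b' => DIFFER
  Position 5: 'e' vs 'b' => DIFFER
  Position 6: 'a' vs 'c' => DIFFER
Positions that differ: 5

5


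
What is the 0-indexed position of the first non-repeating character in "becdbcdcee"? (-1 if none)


Input: becdbcdcee
Character frequencies:
  'b': 2
  'c': 3
  'd': 2
  'e': 3
Scanning left to right for freq == 1:
  Position 0 ('b'): freq=2, skip
  Position 1 ('e'): freq=3, skip
  Position 2 ('c'): freq=3, skip
  Position 3 ('d'): freq=2, skip
  Position 4 ('b'): freq=2, skip
  Position 5 ('c'): freq=3, skip
  Position 6 ('d'): freq=2, skip
  Position 7 ('c'): freq=3, skip
  Position 8 ('e'): freq=3, skip
  Position 9 ('e'): freq=3, skip
  No unique character found => answer = -1

-1


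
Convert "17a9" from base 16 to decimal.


Input: "17a9" in base 16
Positional expansion:
  Digit '1' (value 1) x 16^3 = 4096
  Digit '7' (value 7) x 16^2 = 1792
  Digit 'a' (value 10) x 16^1 = 160
  Digit '9' (value 9) x 16^0 = 9
Sum = 6057

6057


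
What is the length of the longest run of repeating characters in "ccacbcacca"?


Input: "ccacbcacca"
Scanning for longest run:
  Position 1 ('c'): continues run of 'c', length=2
  Position 2 ('a'): new char, reset run to 1
  Position 3 ('c'): new char, reset run to 1
  Position 4 ('b'): new char, reset run to 1
  Position 5 ('c'): new char, reset run to 1
  Position 6 ('a'): new char, reset run to 1
  Position 7 ('c'): new char, reset run to 1
  Position 8 ('c'): continues run of 'c', length=2
  Position 9 ('a'): new char, reset run to 1
Longest run: 'c' with length 2

2


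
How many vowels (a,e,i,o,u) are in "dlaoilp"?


Input: dlaoilp
Checking each character:
  'd' at position 0: consonant
  'l' at position 1: consonant
  'a' at position 2: vowel (running total: 1)
  'o' at position 3: vowel (running total: 2)
  'i' at position 4: vowel (running total: 3)
  'l' at position 5: consonant
  'p' at position 6: consonant
Total vowels: 3

3


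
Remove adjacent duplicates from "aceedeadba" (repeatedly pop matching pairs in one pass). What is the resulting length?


Input: aceedeadba
Stack-based adjacent duplicate removal:
  Read 'a': push. Stack: a
  Read 'c': push. Stack: ac
  Read 'e': push. Stack: ace
  Read 'e': matches stack top 'e' => pop. Stack: ac
  Read 'd': push. Stack: acd
  Read 'e': push. Stack: acde
  Read 'a': push. Stack: acdea
  Read 'd': push. Stack: acdead
  Read 'b': push. Stack: acdeadb
  Read 'a': push. Stack: acdeadba
Final stack: "acdeadba" (length 8)

8


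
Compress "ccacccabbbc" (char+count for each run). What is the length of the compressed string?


Input: ccacccabbbc
Runs:
  'c' x 2 => "c2"
  'a' x 1 => "a1"
  'c' x 3 => "c3"
  'a' x 1 => "a1"
  'b' x 3 => "b3"
  'c' x 1 => "c1"
Compressed: "c2a1c3a1b3c1"
Compressed length: 12

12


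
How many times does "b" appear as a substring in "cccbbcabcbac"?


Searching for "b" in "cccbbcabcbac"
Scanning each position:
  Position 0: "c" => no
  Position 1: "c" => no
  Position 2: "c" => no
  Position 3: "b" => MATCH
  Position 4: "b" => MATCH
  Position 5: "c" => no
  Position 6: "a" => no
  Position 7: "b" => MATCH
  Position 8: "c" => no
  Position 9: "b" => MATCH
  Position 10: "a" => no
  Position 11: "c" => no
Total occurrences: 4

4


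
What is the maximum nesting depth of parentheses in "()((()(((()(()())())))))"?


Input: "()((()(((()(()())())))))"
Tracking depth:
  Position 0 '(': depth becomes 1
  Position 1 ')': depth becomes 0
  Position 2 '(': depth becomes 1
  Position 3 '(': depth becomes 2
  Position 4 '(': depth becomes 3
  Position 5 ')': depth becomes 2
  Position 6 '(': depth becomes 3
  Position 7 '(': depth becomes 4
  Position 8 '(': depth becomes 5
  Position 9 '(': depth becomes 6
  Position 10 ')': depth becomes 5
  Position 11 '(': depth becomes 6
  Position 12 '(': depth becomes 7
  Position 13 ')': depth becomes 6
  Position 14 '(': depth becomes 7
  Position 15 ')': depth becomes 6
  Position 16 ')': depth becomes 5
  Position 17 '(': depth becomes 6
  Position 18 ')': depth becomes 5
  Position 19 ')': depth becomes 4
  Position 20 ')': depth becomes 3
  Position 21 ')': depth becomes 2
  Position 22 ')': depth becomes 1
  Position 23 ')': depth becomes 0
Maximum depth reached: 7

7
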